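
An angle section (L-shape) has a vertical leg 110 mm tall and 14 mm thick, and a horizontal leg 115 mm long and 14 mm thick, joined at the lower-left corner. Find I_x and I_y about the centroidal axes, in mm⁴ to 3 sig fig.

Split into non-overlapping primitives; take the origin at the lower-left of the bounding box.
Vertical leg: 14 × 110, A = 1 540 mm², y = 55 mm, Ī = 1 552 833 mm⁴.
Horizontal leg (remainder): 101 × 14, A = 1 414 mm², y = 7 mm, Ī = 23 095 mm⁴.
Centroid: ȳ = ΣA·y / ΣA = 32.024 mm.
Transfer each piece to the centroidal x-axis using Ī + A·d² with d = y − 32.024:
  vertical leg: d = 22.976 mm → contributes +2 365 816 mm⁴
  horizontal leg (remainder): d = -25.024 mm → contributes +908 521 mm⁴
Total I = 3 274 337 mm⁴.
For the y-axis: x̄ = 34.524 mm.
Repeating about the centroidal y-axis gives I_y = 3 664 395 mm⁴.

I_x ≈ 3.27 × 10⁶ mm⁴, I_y ≈ 3.66 × 10⁶ mm⁴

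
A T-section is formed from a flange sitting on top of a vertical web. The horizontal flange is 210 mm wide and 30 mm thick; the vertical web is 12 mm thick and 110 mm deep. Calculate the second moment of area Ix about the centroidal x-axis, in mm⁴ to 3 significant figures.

Ix ≈ 7.15 × 10⁶ mm⁴

Treat the section as a set of non-overlapping primitives; coordinates are from the bounding-box lower-left.
Flange: 210 × 30, A = 6 300 mm², y = 125 mm, Ī = 472 500 mm⁴.
Web: 12 × 110, A = 1 320 mm², y = 55 mm, Ī = 1 331 000 mm⁴.
Centroid: ȳ = ΣA·y / ΣA = 112.87 mm.
Transfer each piece to the centroidal x-axis using Ī + A·d² with d = y − 112.87:
  flange: d = 12.126 mm → contributes +1 398 849 mm⁴
  web: d = -57.874 mm → contributes +5 752 210 mm⁴
Total I = 7 151 059 mm⁴.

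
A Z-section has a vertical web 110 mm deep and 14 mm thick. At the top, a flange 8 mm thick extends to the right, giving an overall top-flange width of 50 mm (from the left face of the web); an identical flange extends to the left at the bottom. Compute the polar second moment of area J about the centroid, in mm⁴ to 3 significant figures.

Decompose the section into non-overlapping parts with the origin at the bottom-left of its bounding rectangle.
Web: 14 × 110, A = 1 540 mm², y = 55 mm, Ī = 1 552 833 mm⁴.
Top flange (beyond web): 36 × 8, A = 288 mm², y = 106 mm, Ī = 1 536 mm⁴.
Bottom flange (beyond web): 36 × 8, A = 288 mm², y = 4 mm, Ī = 1 536 mm⁴.
Centroid: ȳ = ΣA·y / ΣA = 55 mm.
Transfer each piece to the centroidal x-axis using Ī + A·d² with d = y − 55:
  web: d = 0 mm → contributes +1 552 833 mm⁴
  top flange (beyond web): d = 51 mm → contributes +750 624 mm⁴
  bottom flange (beyond web): d = -51 mm → contributes +750 624 mm⁴
Total I = 3 054 081 mm⁴.
For the y-axis: x̄ = 43 mm.
Repeating about the centroidal y-axis gives I_y = 447 361 mm⁴.
Polar second moment: J = I_x + I_y = 3 501 443 mm⁴.

J ≈ 3.50 × 10⁶ mm⁴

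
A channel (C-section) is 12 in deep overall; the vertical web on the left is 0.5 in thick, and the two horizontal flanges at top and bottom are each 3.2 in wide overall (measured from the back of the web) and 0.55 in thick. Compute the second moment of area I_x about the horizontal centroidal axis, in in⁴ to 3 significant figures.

Split into non-overlapping primitives; take the origin at the lower-left of the bounding box.
Web: 0.5 × 12, A = 6 in², y = 6 in, Ī = 72 in⁴.
Top flange (beyond web): 2.7 × 0.55, A = 1.485 in², y = 11.725 in, Ī = 0.037434 in⁴.
Bottom flange (beyond web): 2.7 × 0.55, A = 1.485 in², y = 0.275 in, Ī = 0.037434 in⁴.
By symmetry the centroid is at mid-height, ȳ = 6 in.
Transfer each piece to the horizontal centroidal axis using Ī + A·d² with d = y − 6:
  web: d = 0 in → contributes +72 in⁴
  top flange (beyond web): d = 5.725 in → contributes +48.709 in⁴
  bottom flange (beyond web): d = -5.725 in → contributes +48.709 in⁴
Total I = 169.42 in⁴.

I_x ≈ 169 in⁴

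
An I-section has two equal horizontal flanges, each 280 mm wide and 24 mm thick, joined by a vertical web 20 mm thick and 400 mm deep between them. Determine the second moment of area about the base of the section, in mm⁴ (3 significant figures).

I_base ≈ 1.79 × 10⁹ mm⁴

Break the section into simple shapes (no overlaps), measuring from the bottom-left corner of the bounding box.
Bottom flange: 280 × 24, A = 6 720 mm², y = 12 mm, Ī = 322 560 mm⁴.
Web: 20 × 400, A = 8 000 mm², y = 224 mm, Ī = 106 666 667 mm⁴.
Top flange: 280 × 24, A = 6 720 mm², y = 436 mm, Ī = 322 560 mm⁴.
Transfer each piece to the bottom edge using Ī + A·d² with d = y − 0:
  bottom flange: d = 12 mm → contributes +1 290 240 mm⁴
  web: d = 224 mm → contributes +508 074 667 mm⁴
  top flange: d = 436 mm → contributes +1 277 767 680 mm⁴
Total I = 1 787 132 587 mm⁴.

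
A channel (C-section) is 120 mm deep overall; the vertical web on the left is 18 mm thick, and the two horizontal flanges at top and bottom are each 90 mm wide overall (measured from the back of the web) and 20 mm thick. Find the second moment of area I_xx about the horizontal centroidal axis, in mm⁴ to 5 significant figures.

Treat the section as a set of non-overlapping primitives; coordinates are from the bounding-box lower-left.
Web: 18 × 120, A = 2 160 mm², y = 60 mm, Ī = 2 592 000 mm⁴.
Top flange (beyond web): 72 × 20, A = 1 440 mm², y = 110 mm, Ī = 48 000 mm⁴.
Bottom flange (beyond web): 72 × 20, A = 1 440 mm², y = 10 mm, Ī = 48 000 mm⁴.
By symmetry the centroid is at mid-height, ȳ = 60 mm.
Transfer each piece to the horizontal centroidal axis using Ī + A·d² with d = y − 60:
  web: d = 0 mm → contributes +2 592 000 mm⁴
  top flange (beyond web): d = 50 mm → contributes +3 648 000 mm⁴
  bottom flange (beyond web): d = -50 mm → contributes +3 648 000 mm⁴
Total I = 9 888 000 mm⁴.

I_xx ≈ 9.8880 × 10⁶ mm⁴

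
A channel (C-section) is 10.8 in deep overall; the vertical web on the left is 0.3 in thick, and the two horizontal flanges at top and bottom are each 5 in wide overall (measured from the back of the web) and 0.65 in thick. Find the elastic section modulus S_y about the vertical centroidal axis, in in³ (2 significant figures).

Decompose the section into non-overlapping parts with the origin at the bottom-left of its bounding rectangle.
Web: 0.3 × 10.8, A = 3.24 in², x = 0.15 in, Ī = 0.0243 in⁴.
Top flange (beyond web): 4.7 × 0.65, A = 3.055 in², x = 2.65 in, Ī = 5.624 in⁴.
Bottom flange (beyond web): 4.7 × 0.65, A = 3.055 in², x = 2.65 in, Ī = 5.624 in⁴.
Centroid: x̄ = ΣA·x / ΣA = 1.784 in.
Transfer each piece to the vertical centroidal axis using Ī + A·d² with d = x − 1.784:
  web: d = -1.634 in → contributes +8.672 in⁴
  top flange (beyond web): d = 0.8663 in → contributes +7.917 in⁴
  bottom flange (beyond web): d = 0.8663 in → contributes +7.917 in⁴
Total I = 24.5 in⁴.
Extreme fibre distance c = 3.216 in; S = I/c = 7.619 in³.

S_y ≈ 7.6 in³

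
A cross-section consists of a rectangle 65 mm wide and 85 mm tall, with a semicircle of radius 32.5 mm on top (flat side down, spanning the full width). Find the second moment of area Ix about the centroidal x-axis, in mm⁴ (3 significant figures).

Ix ≈ 7.49 × 10⁶ mm⁴

Treat the section as a set of non-overlapping primitives; coordinates are from the bounding-box lower-left.
Rectangular body: 65 × 85, A = 5 525 mm², y = 42.5 mm, Ī = 3 326 510 mm⁴.
Semicircular cap: semicircle r = 32.5, A = 1659.2 mm², y = 98.793 mm, Ī = 122 452 mm⁴.
Centroid: ȳ = ΣA·y / ΣA = 55.501 mm.
Transfer each piece to the centroidal x-axis using Ī + A·d² with d = y − 55.501:
  rectangular body: d = -13.001 mm → contributes +4 260 344 mm⁴
  semicircular cap: d = 43.293 mm → contributes +3 232 129 mm⁴
Total I = 7 492 474 mm⁴.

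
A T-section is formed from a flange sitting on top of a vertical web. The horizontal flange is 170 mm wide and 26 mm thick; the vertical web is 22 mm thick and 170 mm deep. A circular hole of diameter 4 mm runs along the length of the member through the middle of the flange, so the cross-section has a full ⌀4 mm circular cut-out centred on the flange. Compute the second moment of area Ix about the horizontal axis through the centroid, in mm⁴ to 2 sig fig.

Ix ≈ 2.9 × 10⁷ mm⁴

Split into non-overlapping primitives; take the origin at the lower-left of the bounding box.
Flange: 170 × 26, A = 4 420 mm², y = 183 mm, Ī = 248 993 mm⁴.
Web: 22 × 170, A = 3 740 mm², y = 85 mm, Ī = 9 007 167 mm⁴.
Hole (subtracted): ⌀4, A = 12.57 mm², y = 183 mm, Ī = 12.57 mm⁴.
Centroid: ȳ = ΣA·y / ΣA = 138 mm.
Transfer each piece to the horizontal axis through the centroid using Ī + A·d² with d = y − 138:
  flange: d = 44.99 mm → contributes +9 193 903 mm⁴
  web: d = -53.01 mm → contributes +19 518 399 mm⁴
  hole: d = 44.99 mm → contributes −25 444 mm⁴
Total I = 28 686 859 mm⁴.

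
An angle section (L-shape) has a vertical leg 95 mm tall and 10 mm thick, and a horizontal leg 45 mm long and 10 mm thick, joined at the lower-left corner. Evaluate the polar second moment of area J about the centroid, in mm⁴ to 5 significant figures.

Treat the section as a set of non-overlapping primitives; coordinates are from the bounding-box lower-left.
Vertical leg: 10 × 95, A = 950 mm², y = 47.5 mm, Ī = 714479.2 mm⁴.
Horizontal leg (remainder): 35 × 10, A = 350 mm², y = 5 mm, Ī = 2916.667 mm⁴.
Centroid: ȳ = ΣA·y / ΣA = 36.05769 mm.
Transfer each piece to the centroidal x-axis using Ī + A·d² with d = y − 36.05769:
  vertical leg: d = 11.44231 mm → contributes +838859.3 mm⁴
  horizontal leg (remainder): d = -31.05769 mm → contributes +340519.8 mm⁴
Total I = 1 179 379 mm⁴.
For the y-axis: x̄ = 11.05769 mm.
Repeating about the centroidal y-axis gives I_y = 173 129 mm⁴.
Polar second moment: J = I_x + I_y = 1 352 508 mm⁴.

J ≈ 1.3525 × 10⁶ mm⁴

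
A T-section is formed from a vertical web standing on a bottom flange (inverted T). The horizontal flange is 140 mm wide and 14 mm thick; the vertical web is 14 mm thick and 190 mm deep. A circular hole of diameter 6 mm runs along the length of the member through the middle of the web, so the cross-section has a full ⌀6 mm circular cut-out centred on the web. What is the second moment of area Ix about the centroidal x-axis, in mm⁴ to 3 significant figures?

Ix ≈ 1.97 × 10⁷ mm⁴

Decompose the section into non-overlapping parts with the origin at the bottom-left of its bounding rectangle.
Flange: 140 × 14, A = 1 960 mm², y = 7 mm, Ī = 32 013 mm⁴.
Web: 14 × 190, A = 2 660 mm², y = 109 mm, Ī = 8 002 167 mm⁴.
Hole (subtracted): ⌀6, A = 28.274 mm², y = 109 mm, Ī = 63.617 mm⁴.
Centroid: ȳ = ΣA·y / ΣA = 65.461 mm.
Transfer each piece to the centroidal x-axis using Ī + A·d² with d = y − 65.461:
  flange: d = -58.461 mm → contributes +6 730 640 mm⁴
  web: d = 43.539 mm → contributes +13 044 624 mm⁴
  hole: d = 43.539 mm → contributes −53 662 mm⁴
Total I = 19 721 602 mm⁴.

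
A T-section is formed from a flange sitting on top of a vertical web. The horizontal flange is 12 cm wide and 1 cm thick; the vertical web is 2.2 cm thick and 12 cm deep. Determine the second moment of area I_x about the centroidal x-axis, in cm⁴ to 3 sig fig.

Decompose the section into non-overlapping parts with the origin at the bottom-left of its bounding rectangle.
Flange: 12 × 1, A = 12 cm², y = 12.5 cm, Ī = 1 cm⁴.
Web: 2.2 × 12, A = 26.4 cm², y = 6 cm, Ī = 316.8 cm⁴.
Centroid: ȳ = ΣA·y / ΣA = 8.0313 cm.
Transfer each piece to the centroidal x-axis using Ī + A·d² with d = y − 8.0313:
  flange: d = 4.4688 cm → contributes +240.64 cm⁴
  web: d = -2.0313 cm → contributes +425.73 cm⁴
Total I = 666.36 cm⁴.

I_x ≈ 666 cm⁴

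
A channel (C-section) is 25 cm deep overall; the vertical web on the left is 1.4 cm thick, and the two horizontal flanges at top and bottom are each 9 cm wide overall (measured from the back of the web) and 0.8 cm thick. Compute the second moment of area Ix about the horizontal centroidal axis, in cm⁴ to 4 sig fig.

Break the section into simple shapes (no overlaps), measuring from the bottom-left corner of the bounding box.
Web: 1.4 × 25, A = 35 cm², y = 12.5 cm, Ī = 1822.92 cm⁴.
Top flange (beyond web): 7.6 × 0.8, A = 6.08 cm², y = 24.6 cm, Ī = 0.324267 cm⁴.
Bottom flange (beyond web): 7.6 × 0.8, A = 6.08 cm², y = 0.4 cm, Ī = 0.324267 cm⁴.
By symmetry the centroid is at mid-height, ȳ = 12.5 cm.
Transfer each piece to the horizontal centroidal axis using Ī + A·d² with d = y − 12.5:
  web: d = 0 cm → contributes +1822.92 cm⁴
  top flange (beyond web): d = 12.1 cm → contributes +890.497 cm⁴
  bottom flange (beyond web): d = -12.1 cm → contributes +890.497 cm⁴
Total I = 3603.91 cm⁴.

Ix ≈ 3604 cm⁴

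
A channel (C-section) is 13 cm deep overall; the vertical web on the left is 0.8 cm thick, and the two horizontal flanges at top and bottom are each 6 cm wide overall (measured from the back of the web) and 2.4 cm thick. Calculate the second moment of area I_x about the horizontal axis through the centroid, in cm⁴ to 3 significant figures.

I_x ≈ 860 cm⁴

Split into non-overlapping primitives; take the origin at the lower-left of the bounding box.
Web: 0.8 × 13, A = 10.4 cm², y = 6.5 cm, Ī = 146.47 cm⁴.
Top flange (beyond web): 5.2 × 2.4, A = 12.48 cm², y = 11.8 cm, Ī = 5.9904 cm⁴.
Bottom flange (beyond web): 5.2 × 2.4, A = 12.48 cm², y = 1.2 cm, Ī = 5.9904 cm⁴.
By symmetry the centroid is at mid-height, ȳ = 6.5 cm.
Transfer each piece to the horizontal axis through the centroid using Ī + A·d² with d = y − 6.5:
  web: d = 0 cm → contributes +146.47 cm⁴
  top flange (beyond web): d = 5.3 cm → contributes +356.55 cm⁴
  bottom flange (beyond web): d = -5.3 cm → contributes +356.55 cm⁴
Total I = 859.57 cm⁴.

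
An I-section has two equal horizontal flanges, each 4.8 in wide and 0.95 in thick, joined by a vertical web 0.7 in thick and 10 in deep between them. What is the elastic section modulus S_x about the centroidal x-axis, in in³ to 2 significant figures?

Decompose the section into non-overlapping parts with the origin at the bottom-left of its bounding rectangle.
Bottom flange: 4.8 × 0.95, A = 4.56 in², y = 0.475 in, Ī = 0.343 in⁴.
Web: 0.7 × 10, A = 7 in², y = 5.95 in, Ī = 58.33 in⁴.
Top flange: 4.8 × 0.95, A = 4.56 in², y = 11.43 in, Ī = 0.343 in⁴.
By symmetry the centroid is at mid-height, ȳ = 5.95 in.
Transfer each piece to the centroidal x-axis using Ī + A·d² with d = y − 5.95:
  bottom flange: d = -5.475 in → contributes +137 in⁴
  web: d = 0 in → contributes +58.33 in⁴
  top flange: d = 5.475 in → contributes +137 in⁴
Total I = 332.4 in⁴.
Extreme fibre distance c = 5.95 in; S = I/c = 55.87 in³.

S_x ≈ 56 in³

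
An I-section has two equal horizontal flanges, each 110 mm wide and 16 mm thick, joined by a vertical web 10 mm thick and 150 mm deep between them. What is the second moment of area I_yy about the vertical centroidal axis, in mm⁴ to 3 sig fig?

I_yy ≈ 3.56 × 10⁶ mm⁴

Split into non-overlapping primitives; take the origin at the lower-left of the bounding box.
Bottom flange: 110 × 16, A = 1 760 mm², x = 55 mm, Ī = 1 774 667 mm⁴.
Web: 10 × 150, A = 1 500 mm², x = 55 mm, Ī = 12 500 mm⁴.
Top flange: 110 × 16, A = 1 760 mm², x = 55 mm, Ī = 1 774 667 mm⁴.
By symmetry the centroid is at mid-width, x̄ = 55 mm.
All pieces are centred on the vertical centroidal axis, so I = ΣĪ = 3 561 833 mm⁴.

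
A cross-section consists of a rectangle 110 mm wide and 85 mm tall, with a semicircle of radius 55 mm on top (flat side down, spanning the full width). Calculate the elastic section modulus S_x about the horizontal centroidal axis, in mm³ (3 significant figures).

Break the section into simple shapes (no overlaps), measuring from the bottom-left corner of the bounding box.
Rectangular body: 110 × 85, A = 9 350 mm², y = 42.5 mm, Ī = 5 629 479 mm⁴.
Semicircular cap: semicircle r = 55, A = 4751.7 mm², y = 108.34 mm, Ī = 1 004 345 mm⁴.
Centroid: ȳ = ΣA·y / ΣA = 64.686 mm.
Transfer each piece to the horizontal centroidal axis using Ī + A·d² with d = y − 64.686:
  rectangular body: d = -22.186 mm → contributes +10 231 804 mm⁴
  semicircular cap: d = 43.657 mm → contributes +10 060 496 mm⁴
Total I = 20 292 300 mm⁴.
Extreme fibre distance c = 75.314 mm; S = I/c = 269 437 mm³.

S_x ≈ 2.69 × 10⁵ mm³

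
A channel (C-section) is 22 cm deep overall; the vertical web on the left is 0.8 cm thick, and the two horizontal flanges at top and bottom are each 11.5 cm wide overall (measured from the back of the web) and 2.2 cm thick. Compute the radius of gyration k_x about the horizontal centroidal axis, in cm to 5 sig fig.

k_x ≈ 9.0890 cm

Treat the section as a set of non-overlapping primitives; coordinates are from the bounding-box lower-left.
Web: 0.8 × 22, A = 17.6 cm², y = 11 cm, Ī = 709.8667 cm⁴.
Top flange (beyond web): 10.7 × 2.2, A = 23.54 cm², y = 20.9 cm, Ī = 9.494467 cm⁴.
Bottom flange (beyond web): 10.7 × 2.2, A = 23.54 cm², y = 1.1 cm, Ī = 9.494467 cm⁴.
By symmetry the centroid is at mid-height, ȳ = 11 cm.
Transfer each piece to the horizontal centroidal axis using Ī + A·d² with d = y − 11:
  web: d = 0 cm → contributes +709.8667 cm⁴
  top flange (beyond web): d = 9.9 cm → contributes +2316.65 cm⁴
  bottom flange (beyond web): d = -9.9 cm → contributes +2316.65 cm⁴
Total I = 5343.166 cm⁴.
Radius of gyration: k = √(I/A) = √(5343.166 / 64.68) = 9.088963 cm.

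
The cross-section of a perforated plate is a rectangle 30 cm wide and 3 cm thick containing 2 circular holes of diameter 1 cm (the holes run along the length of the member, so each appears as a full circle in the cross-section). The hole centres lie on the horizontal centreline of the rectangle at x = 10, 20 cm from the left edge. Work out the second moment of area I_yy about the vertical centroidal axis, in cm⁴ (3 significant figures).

I_yy ≈ 6710 cm⁴

Break the section into simple shapes (no overlaps), measuring from the bottom-left corner of the bounding box.
Plate: 30 × 3, A = 90 cm², x = 15 cm, Ī = 6 750 cm⁴.
Hole 1 (subtracted): ⌀1, A = 0.7854 cm², x = 10 cm, Ī = 0.049087 cm⁴.
Hole 2 (subtracted): ⌀1, A = 0.7854 cm², x = 20 cm, Ī = 0.049087 cm⁴.
By symmetry the centroid is at mid-width, x̄ = 15 cm.
Transfer each piece to the vertical centroidal axis using Ī + A·d² with d = x − 15:
  plate: d = 0 cm → contributes +6 750 cm⁴
  hole 1: d = -5 cm → contributes −19.684 cm⁴
  hole 2: d = 5 cm → contributes −19.684 cm⁴
Total I = 6710.6 cm⁴.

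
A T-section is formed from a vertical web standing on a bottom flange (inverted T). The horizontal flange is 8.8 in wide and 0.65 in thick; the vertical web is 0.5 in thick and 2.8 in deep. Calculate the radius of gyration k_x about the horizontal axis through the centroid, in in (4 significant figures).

Break the section into simple shapes (no overlaps), measuring from the bottom-left corner of the bounding box.
Flange: 8.8 × 0.65, A = 5.72 in², y = 0.325 in, Ī = 0.201392 in⁴.
Web: 0.5 × 2.8, A = 1.4 in², y = 2.05 in, Ī = 0.914667 in⁴.
Centroid: ȳ = ΣA·y / ΣA = 0.664185 in.
Transfer each piece to the horizontal axis through the centroid using Ī + A·d² with d = y − 0.664185:
  flange: d = -0.339185 in → contributes +0.859459 in⁴
  web: d = 1.38581 in → contributes +3.60334 in⁴
Total I = 4.4628 in⁴.
Radius of gyration: k = √(I/A) = √(4.4628 / 7.12) = 0.791706 in.

k_x ≈ 0.7917 in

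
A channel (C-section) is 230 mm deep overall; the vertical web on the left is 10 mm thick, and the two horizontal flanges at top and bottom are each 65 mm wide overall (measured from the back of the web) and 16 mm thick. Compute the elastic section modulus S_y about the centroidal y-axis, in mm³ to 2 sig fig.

S_y ≈ 3.3 × 10⁴ mm³

Break the section into simple shapes (no overlaps), measuring from the bottom-left corner of the bounding box.
Web: 10 × 230, A = 2 300 mm², x = 5 mm, Ī = 19 167 mm⁴.
Top flange (beyond web): 55 × 16, A = 880 mm², x = 37.5 mm, Ī = 221 833 mm⁴.
Bottom flange (beyond web): 55 × 16, A = 880 mm², x = 37.5 mm, Ī = 221 833 mm⁴.
Centroid: x̄ = ΣA·x / ΣA = 19.09 mm.
Transfer each piece to the centroidal y-axis using Ī + A·d² with d = x − 19.09:
  web: d = -14.09 mm → contributes +475 695 mm⁴
  top flange (beyond web): d = 18.41 mm → contributes +520 133 mm⁴
  bottom flange (beyond web): d = 18.41 mm → contributes +520 133 mm⁴
Total I = 1 515 961 mm⁴.
Extreme fibre distance c = 45.91 mm; S = I/c = 33 019 mm³.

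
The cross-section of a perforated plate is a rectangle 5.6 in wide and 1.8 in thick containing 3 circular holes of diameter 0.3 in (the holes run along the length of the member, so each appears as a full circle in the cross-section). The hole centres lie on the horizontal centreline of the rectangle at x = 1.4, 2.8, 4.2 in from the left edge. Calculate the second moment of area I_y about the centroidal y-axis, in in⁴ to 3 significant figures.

I_y ≈ 26.1 in⁴

Treat the section as a set of non-overlapping primitives; coordinates are from the bounding-box lower-left.
Plate: 5.6 × 1.8, A = 10.08 in², x = 2.8 in, Ī = 26.342 in⁴.
Hole 1 (subtracted): ⌀0.3, A = 0.070686 in², x = 1.4 in, Ī = 0.00039761 in⁴.
Hole 2 (subtracted): ⌀0.3, A = 0.070686 in², x = 2.8 in, Ī = 0.00039761 in⁴.
Hole 3 (subtracted): ⌀0.3, A = 0.070686 in², x = 4.2 in, Ī = 0.00039761 in⁴.
By symmetry the centroid is at mid-width, x̄ = 2.8 in.
Transfer each piece to the centroidal y-axis using Ī + A·d² with d = x − 2.8:
  plate: d = 0 in → contributes +26.342 in⁴
  hole 1: d = -1.4 in → contributes −0.13894 in⁴
  hole 2: d = 0 in → contributes −0.00039761 in⁴
  hole 3: d = 1.4 in → contributes −0.13894 in⁴
Total I = 26.064 in⁴.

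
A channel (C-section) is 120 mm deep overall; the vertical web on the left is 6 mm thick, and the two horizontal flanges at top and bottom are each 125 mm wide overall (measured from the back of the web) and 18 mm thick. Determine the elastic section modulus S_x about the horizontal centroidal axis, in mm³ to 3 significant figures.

Split into non-overlapping primitives; take the origin at the lower-left of the bounding box.
Web: 6 × 120, A = 720 mm², y = 60 mm, Ī = 864 000 mm⁴.
Top flange (beyond web): 119 × 18, A = 2 142 mm², y = 111 mm, Ī = 57 834 mm⁴.
Bottom flange (beyond web): 119 × 18, A = 2 142 mm², y = 9 mm, Ī = 57 834 mm⁴.
By symmetry the centroid is at mid-height, ȳ = 60 mm.
Transfer each piece to the horizontal centroidal axis using Ī + A·d² with d = y − 60:
  web: d = 0 mm → contributes +864 000 mm⁴
  top flange (beyond web): d = 51 mm → contributes +5 629 176 mm⁴
  bottom flange (beyond web): d = -51 mm → contributes +5 629 176 mm⁴
Total I = 12 122 352 mm⁴.
Extreme fibre distance c = 60 mm; S = I/c = 202 039 mm³.

S_x ≈ 2.02 × 10⁵ mm³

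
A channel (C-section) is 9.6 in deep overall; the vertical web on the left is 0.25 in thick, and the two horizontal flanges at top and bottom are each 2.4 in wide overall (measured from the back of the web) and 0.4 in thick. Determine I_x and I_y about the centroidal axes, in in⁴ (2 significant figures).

I_x ≈ 55 in⁴, I_y ≈ 2.1 in⁴

Treat the section as a set of non-overlapping primitives; coordinates are from the bounding-box lower-left.
Web: 0.25 × 9.6, A = 2.4 in², y = 4.8 in, Ī = 18.43 in⁴.
Top flange (beyond web): 2.15 × 0.4, A = 0.86 in², y = 9.4 in, Ī = 0.01147 in⁴.
Bottom flange (beyond web): 2.15 × 0.4, A = 0.86 in², y = 0.2 in, Ī = 0.01147 in⁴.
By symmetry the centroid is at mid-height, ȳ = 4.8 in.
Transfer each piece to the centroidal x-axis using Ī + A·d² with d = y − 4.8:
  web: d = 0 in → contributes +18.43 in⁴
  top flange (beyond web): d = 4.6 in → contributes +18.21 in⁴
  bottom flange (beyond web): d = -4.6 in → contributes +18.21 in⁴
Total I = 54.85 in⁴.
For the y-axis: x̄ = 0.626 in.
Repeating about the centroidal y-axis gives I_y = 2.118 in⁴.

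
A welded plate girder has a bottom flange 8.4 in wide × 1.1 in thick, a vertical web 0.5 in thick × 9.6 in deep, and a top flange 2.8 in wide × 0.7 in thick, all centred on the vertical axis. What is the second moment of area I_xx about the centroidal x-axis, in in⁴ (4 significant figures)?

Decompose the section into non-overlapping parts with the origin at the bottom-left of its bounding rectangle.
Bottom plate: 8.4 × 1.1, A = 9.24 in², y = 0.55 in, Ī = 0.9317 in⁴.
Web plate: 0.5 × 9.6, A = 4.8 in², y = 5.9 in, Ī = 36.864 in⁴.
Top plate: 2.8 × 0.7, A = 1.96 in², y = 11.05 in, Ī = 0.0800333 in⁴.
Centroid: ȳ = ΣA·y / ΣA = 3.44125 in.
Transfer each piece to the centroidal x-axis using Ī + A·d² with d = y − 3.44125:
  bottom plate: d = -2.89125 in → contributes +78.1719 in⁴
  web plate: d = 2.45875 in → contributes +65.8822 in⁴
  top plate: d = 7.60875 in → contributes +113.55 in⁴
Total I = 257.605 in⁴.

I_xx ≈ 257.6 in⁴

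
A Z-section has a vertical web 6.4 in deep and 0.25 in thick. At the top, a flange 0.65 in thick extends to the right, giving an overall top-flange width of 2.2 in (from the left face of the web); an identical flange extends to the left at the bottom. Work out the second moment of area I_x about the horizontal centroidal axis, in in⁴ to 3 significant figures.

I_x ≈ 26.5 in⁴

Treat the section as a set of non-overlapping primitives; coordinates are from the bounding-box lower-left.
Web: 0.25 × 6.4, A = 1.6 in², y = 3.2 in, Ī = 5.4613 in⁴.
Top flange (beyond web): 1.95 × 0.65, A = 1.2675 in², y = 6.075 in, Ī = 0.044627 in⁴.
Bottom flange (beyond web): 1.95 × 0.65, A = 1.2675 in², y = 0.325 in, Ī = 0.044627 in⁴.
Centroid: ȳ = ΣA·y / ΣA = 3.2 in.
Transfer each piece to the horizontal centroidal axis using Ī + A·d² with d = y − 3.2:
  web: d = 0 in → contributes +5.4613 in⁴
  top flange (beyond web): d = 2.875 in → contributes +10.521 in⁴
  bottom flange (beyond web): d = -2.875 in → contributes +10.521 in⁴
Total I = 26.504 in⁴.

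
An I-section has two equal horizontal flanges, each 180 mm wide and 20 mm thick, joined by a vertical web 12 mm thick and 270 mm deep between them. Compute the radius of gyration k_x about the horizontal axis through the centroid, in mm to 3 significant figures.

k_x ≈ 128 mm

Decompose the section into non-overlapping parts with the origin at the bottom-left of its bounding rectangle.
Bottom flange: 180 × 20, A = 3 600 mm², y = 10 mm, Ī = 120 000 mm⁴.
Web: 12 × 270, A = 3 240 mm², y = 155 mm, Ī = 19 683 000 mm⁴.
Top flange: 180 × 20, A = 3 600 mm², y = 300 mm, Ī = 120 000 mm⁴.
By symmetry the centroid is at mid-height, ȳ = 155 mm.
Transfer each piece to the horizontal axis through the centroid using Ī + A·d² with d = y − 155:
  bottom flange: d = -145 mm → contributes +75 810 000 mm⁴
  web: d = 0 mm → contributes +19 683 000 mm⁴
  top flange: d = 145 mm → contributes +75 810 000 mm⁴
Total I = 171 303 000 mm⁴.
Radius of gyration: k = √(I/A) = √(171 303 000 / 10 440) = 128.1 mm.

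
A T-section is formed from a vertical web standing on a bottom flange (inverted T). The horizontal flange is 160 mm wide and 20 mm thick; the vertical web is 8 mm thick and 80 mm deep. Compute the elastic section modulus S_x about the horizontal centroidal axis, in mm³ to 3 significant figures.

Decompose the section into non-overlapping parts with the origin at the bottom-left of its bounding rectangle.
Flange: 160 × 20, A = 3 200 mm², y = 10 mm, Ī = 106 667 mm⁴.
Web: 8 × 80, A = 640 mm², y = 60 mm, Ī = 341 333 mm⁴.
Centroid: ȳ = ΣA·y / ΣA = 18.333 mm.
Transfer each piece to the horizontal centroidal axis using Ī + A·d² with d = y − 18.333:
  flange: d = -8.3333 mm → contributes +328 889 mm⁴
  web: d = 41.667 mm → contributes +1 452 444 mm⁴
Total I = 1 781 333 mm⁴.
Extreme fibre distance c = 81.667 mm; S = I/c = 21 812 mm³.

S_x ≈ 2.18 × 10⁴ mm³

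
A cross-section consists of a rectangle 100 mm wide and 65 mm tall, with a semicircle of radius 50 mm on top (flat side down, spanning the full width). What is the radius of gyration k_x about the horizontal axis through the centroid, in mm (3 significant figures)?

k_x ≈ 31.0 mm

Break the section into simple shapes (no overlaps), measuring from the bottom-left corner of the bounding box.
Rectangular body: 100 × 65, A = 6 500 mm², y = 32.5 mm, Ī = 2 288 542 mm⁴.
Semicircular cap: semicircle r = 50, A = 3 927 mm², y = 86.221 mm, Ī = 685 981 mm⁴.
Centroid: ȳ = ΣA·y / ΣA = 52.732 mm.
Transfer each piece to the horizontal axis through the centroid using Ī + A·d² with d = y − 52.732:
  rectangular body: d = -20.232 mm → contributes +4 949 253 mm⁴
  semicircular cap: d = 33.489 mm → contributes +5 090 021 mm⁴
Total I = 10 039 275 mm⁴.
Radius of gyration: k = √(I/A) = √(10 039 275 / 10 427) = 31.029 mm.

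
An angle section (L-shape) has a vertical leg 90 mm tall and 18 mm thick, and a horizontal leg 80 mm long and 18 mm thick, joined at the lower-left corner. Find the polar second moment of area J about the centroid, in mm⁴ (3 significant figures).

Treat the section as a set of non-overlapping primitives; coordinates are from the bounding-box lower-left.
Vertical leg: 18 × 90, A = 1 620 mm², y = 45 mm, Ī = 1 093 500 mm⁴.
Horizontal leg (remainder): 62 × 18, A = 1 116 mm², y = 9 mm, Ī = 30 132 mm⁴.
Centroid: ȳ = ΣA·y / ΣA = 30.316 mm.
Transfer each piece to the centroidal x-axis using Ī + A·d² with d = y − 30.316:
  vertical leg: d = 14.684 mm → contributes +1 442 814 mm⁴
  horizontal leg (remainder): d = -21.316 mm → contributes +537 201 mm⁴
Total I = 1 980 015 mm⁴.
For the y-axis: x̄ = 25.316 mm.
Repeating about the centroidal y-axis gives I_y = 1 458 495 mm⁴.
Polar second moment: J = I_x + I_y = 3 438 510 mm⁴.

J ≈ 3.44 × 10⁶ mm⁴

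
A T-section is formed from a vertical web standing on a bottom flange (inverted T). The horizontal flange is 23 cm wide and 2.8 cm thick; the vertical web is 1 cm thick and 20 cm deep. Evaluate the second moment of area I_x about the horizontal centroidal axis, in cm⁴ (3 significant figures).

Split into non-overlapping primitives; take the origin at the lower-left of the bounding box.
Flange: 23 × 2.8, A = 64.4 cm², y = 1.4 cm, Ī = 42.075 cm⁴.
Web: 1 × 20, A = 20 cm², y = 12.8 cm, Ī = 666.67 cm⁴.
Centroid: ȳ = ΣA·y / ΣA = 4.1014 cm.
Transfer each piece to the horizontal centroidal axis using Ī + A·d² with d = y − 4.1014:
  flange: d = -2.7014 cm → contributes +512.05 cm⁴
  web: d = 8.6986 cm → contributes +2 180 cm⁴
Total I = 2 692 cm⁴.

I_x ≈ 2690 cm⁴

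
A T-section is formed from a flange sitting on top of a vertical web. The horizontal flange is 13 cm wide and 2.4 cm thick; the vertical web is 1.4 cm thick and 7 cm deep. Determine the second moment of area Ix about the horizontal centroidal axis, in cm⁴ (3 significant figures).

Ix ≈ 220 cm⁴

Split into non-overlapping primitives; take the origin at the lower-left of the bounding box.
Flange: 13 × 2.4, A = 31.2 cm², y = 8.2 cm, Ī = 14.976 cm⁴.
Web: 1.4 × 7, A = 9.8 cm², y = 3.5 cm, Ī = 40.017 cm⁴.
Centroid: ȳ = ΣA·y / ΣA = 7.0766 cm.
Transfer each piece to the horizontal centroidal axis using Ī + A·d² with d = y − 7.0766:
  flange: d = 1.1234 cm → contributes +54.352 cm⁴
  web: d = -3.5766 cm → contributes +165.38 cm⁴
Total I = 219.73 cm⁴.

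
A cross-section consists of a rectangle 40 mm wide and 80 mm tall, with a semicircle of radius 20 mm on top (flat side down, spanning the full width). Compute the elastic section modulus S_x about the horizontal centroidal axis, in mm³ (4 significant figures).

Break the section into simple shapes (no overlaps), measuring from the bottom-left corner of the bounding box.
Rectangular body: 40 × 80, A = 3 200 mm², y = 40 mm, Ī = 1 706 667 mm⁴.
Semicircular cap: semicircle r = 20, A = 628.319 mm², y = 88.4883 mm, Ī = 17561.1 mm⁴.
Centroid: ȳ = ΣA·y / ΣA = 47.9581 mm.
Transfer each piece to the horizontal centroidal axis using Ī + A·d² with d = y − 47.9581:
  rectangular body: d = -7.95808 mm → contributes +1 909 326 mm⁴
  semicircular cap: d = 40.5302 mm → contributes +1 049 697 mm⁴
Total I = 2 959 023 mm⁴.
Extreme fibre distance c = 52.0419 mm; S = I/c = 56858.5 mm³.

S_x ≈ 5.686 × 10⁴ mm³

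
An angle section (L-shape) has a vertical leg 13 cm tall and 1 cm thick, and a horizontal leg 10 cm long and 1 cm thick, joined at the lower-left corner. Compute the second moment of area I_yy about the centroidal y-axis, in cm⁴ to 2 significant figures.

I_yy ≈ 190 cm⁴

Decompose the section into non-overlapping parts with the origin at the bottom-left of its bounding rectangle.
Vertical leg: 1 × 13, A = 13 cm², x = 0.5 cm, Ī = 1.083 cm⁴.
Horizontal leg (remainder): 9 × 1, A = 9 cm², x = 5.5 cm, Ī = 60.75 cm⁴.
Centroid: x̄ = ΣA·x / ΣA = 2.545 cm.
Transfer each piece to the centroidal y-axis using Ī + A·d² with d = x − 2.545:
  vertical leg: d = -2.045 cm → contributes +55.47 cm⁴
  horizontal leg (remainder): d = 2.955 cm → contributes +139.3 cm⁴
Total I = 194.8 cm⁴.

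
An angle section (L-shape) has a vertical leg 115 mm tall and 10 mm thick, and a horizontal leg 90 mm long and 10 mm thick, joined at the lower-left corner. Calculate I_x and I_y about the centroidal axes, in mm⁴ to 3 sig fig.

Decompose the section into non-overlapping parts with the origin at the bottom-left of its bounding rectangle.
Vertical leg: 10 × 115, A = 1 150 mm², y = 57.5 mm, Ī = 1 267 396 mm⁴.
Horizontal leg (remainder): 80 × 10, A = 800 mm², y = 5 mm, Ī = 6666.7 mm⁴.
Centroid: ȳ = ΣA·y / ΣA = 35.962 mm.
Transfer each piece to the centroidal x-axis using Ī + A·d² with d = y − 35.962:
  vertical leg: d = 21.538 mm → contributes +1 800 887 mm⁴
  horizontal leg (remainder): d = -30.962 mm → contributes +773 560 mm⁴
Total I = 2 574 447 mm⁴.
For the y-axis: x̄ = 23.462 mm.
Repeating about the centroidal y-axis gives I_y = 1 391 635 mm⁴.

I_x ≈ 2.57 × 10⁶ mm⁴, I_y ≈ 1.39 × 10⁶ mm⁴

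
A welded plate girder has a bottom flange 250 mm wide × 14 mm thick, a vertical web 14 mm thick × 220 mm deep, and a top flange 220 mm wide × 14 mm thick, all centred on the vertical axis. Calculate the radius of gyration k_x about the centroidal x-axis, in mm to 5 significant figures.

k_x ≈ 102.94 mm

Break the section into simple shapes (no overlaps), measuring from the bottom-left corner of the bounding box.
Bottom plate: 250 × 14, A = 3 500 mm², y = 7 mm, Ī = 57166.67 mm⁴.
Web plate: 14 × 220, A = 3 080 mm², y = 124 mm, Ī = 12 422 667 mm⁴.
Top plate: 220 × 14, A = 3 080 mm², y = 241 mm, Ī = 50306.67 mm⁴.
Centroid: ȳ = ΣA·y / ΣA = 118.913 mm.
Transfer each piece to the centroidal x-axis using Ī + A·d² with d = y − 118.913:
  bottom plate: d = -111.913 mm → contributes +43 893 019 mm⁴
  web plate: d = 5.086957 mm → contributes +12 502 368 mm⁴
  top plate: d = 122.087 mm → contributes +45 958 400 mm⁴
Total I = 102 353 787 mm⁴.
Radius of gyration: k = √(I/A) = √(102 353 787 / 9 660) = 102.9351 mm.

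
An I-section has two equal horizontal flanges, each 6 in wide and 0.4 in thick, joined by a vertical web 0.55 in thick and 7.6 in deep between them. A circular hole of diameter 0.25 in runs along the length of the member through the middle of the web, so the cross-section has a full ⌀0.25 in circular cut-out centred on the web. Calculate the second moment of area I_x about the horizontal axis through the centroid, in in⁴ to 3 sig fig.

I_x ≈ 97.0 in⁴

Break the section into simple shapes (no overlaps), measuring from the bottom-left corner of the bounding box.
Bottom flange: 6 × 0.4, A = 2.4 in², y = 0.2 in, Ī = 0.032 in⁴.
Web: 0.55 × 7.6, A = 4.18 in², y = 4.2 in, Ī = 20.12 in⁴.
Top flange: 6 × 0.4, A = 2.4 in², y = 8.2 in, Ī = 0.032 in⁴.
Hole (subtracted): ⌀0.25, A = 0.049087 in², y = 4.2 in, Ī = 0.00019175 in⁴.
By symmetry the centroid is at mid-height, ȳ = 4.2 in.
Transfer each piece to the horizontal axis through the centroid using Ī + A·d² with d = y − 4.2:
  bottom flange: d = -4 in → contributes +38.432 in⁴
  web: d = 0 in → contributes +20.12 in⁴
  top flange: d = 4 in → contributes +38.432 in⁴
  hole: d = 0 in → contributes −0.00019175 in⁴
Total I = 96.984 in⁴.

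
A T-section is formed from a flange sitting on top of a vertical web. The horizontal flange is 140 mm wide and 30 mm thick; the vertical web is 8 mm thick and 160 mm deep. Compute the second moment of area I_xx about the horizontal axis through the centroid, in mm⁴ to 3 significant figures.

I_xx ≈ 1.19 × 10⁷ mm⁴

Decompose the section into non-overlapping parts with the origin at the bottom-left of its bounding rectangle.
Flange: 140 × 30, A = 4 200 mm², y = 175 mm, Ī = 315 000 mm⁴.
Web: 8 × 160, A = 1 280 mm², y = 80 mm, Ī = 2 730 667 mm⁴.
Centroid: ȳ = ΣA·y / ΣA = 152.81 mm.
Transfer each piece to the horizontal axis through the centroid using Ī + A·d² with d = y − 152.81:
  flange: d = 22.19 mm → contributes +2 383 023 mm⁴
  web: d = -72.81 mm → contributes +9 516 366 mm⁴
Total I = 11 899 389 mm⁴.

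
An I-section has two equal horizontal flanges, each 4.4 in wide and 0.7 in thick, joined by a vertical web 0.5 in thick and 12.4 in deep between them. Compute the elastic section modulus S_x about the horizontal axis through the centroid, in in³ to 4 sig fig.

Decompose the section into non-overlapping parts with the origin at the bottom-left of its bounding rectangle.
Bottom flange: 4.4 × 0.7, A = 3.08 in², y = 0.35 in, Ī = 0.125767 in⁴.
Web: 0.5 × 12.4, A = 6.2 in², y = 6.9 in, Ī = 79.4427 in⁴.
Top flange: 4.4 × 0.7, A = 3.08 in², y = 13.45 in, Ī = 0.125767 in⁴.
By symmetry the centroid is at mid-height, ȳ = 6.9 in.
Transfer each piece to the horizontal axis through the centroid using Ī + A·d² with d = y − 6.9:
  bottom flange: d = -6.55 in → contributes +132.265 in⁴
  web: d = 0 in → contributes +79.4427 in⁴
  top flange: d = 6.55 in → contributes +132.265 in⁴
Total I = 343.974 in⁴.
Extreme fibre distance c = 6.9 in; S = I/c = 49.8512 in³.

S_x ≈ 49.85 in³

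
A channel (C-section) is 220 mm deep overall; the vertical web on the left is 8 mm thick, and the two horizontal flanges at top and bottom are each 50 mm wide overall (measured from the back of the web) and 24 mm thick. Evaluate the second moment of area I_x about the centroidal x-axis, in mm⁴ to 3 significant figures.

I_x ≈ 2.66 × 10⁷ mm⁴

Treat the section as a set of non-overlapping primitives; coordinates are from the bounding-box lower-left.
Web: 8 × 220, A = 1 760 mm², y = 110 mm, Ī = 7 098 667 mm⁴.
Top flange (beyond web): 42 × 24, A = 1 008 mm², y = 208 mm, Ī = 48 384 mm⁴.
Bottom flange (beyond web): 42 × 24, A = 1 008 mm², y = 12 mm, Ī = 48 384 mm⁴.
By symmetry the centroid is at mid-height, ȳ = 110 mm.
Transfer each piece to the centroidal x-axis using Ī + A·d² with d = y − 110:
  web: d = 0 mm → contributes +7 098 667 mm⁴
  top flange (beyond web): d = 98 mm → contributes +9 729 216 mm⁴
  bottom flange (beyond web): d = -98 mm → contributes +9 729 216 mm⁴
Total I = 26 557 099 mm⁴.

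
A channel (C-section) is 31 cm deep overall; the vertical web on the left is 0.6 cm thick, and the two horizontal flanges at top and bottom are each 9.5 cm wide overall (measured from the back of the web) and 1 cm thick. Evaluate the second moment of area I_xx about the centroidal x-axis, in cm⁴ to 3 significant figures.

Decompose the section into non-overlapping parts with the origin at the bottom-left of its bounding rectangle.
Web: 0.6 × 31, A = 18.6 cm², y = 15.5 cm, Ī = 1489.6 cm⁴.
Top flange (beyond web): 8.9 × 1, A = 8.9 cm², y = 30.5 cm, Ī = 0.74167 cm⁴.
Bottom flange (beyond web): 8.9 × 1, A = 8.9 cm², y = 0.5 cm, Ī = 0.74167 cm⁴.
By symmetry the centroid is at mid-height, ȳ = 15.5 cm.
Transfer each piece to the centroidal x-axis using Ī + A·d² with d = y − 15.5:
  web: d = 0 cm → contributes +1489.6 cm⁴
  top flange (beyond web): d = 15 cm → contributes +2003.2 cm⁴
  bottom flange (beyond web): d = -15 cm → contributes +2003.2 cm⁴
Total I = 5 496 cm⁴.

I_xx ≈ 5500 cm⁴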